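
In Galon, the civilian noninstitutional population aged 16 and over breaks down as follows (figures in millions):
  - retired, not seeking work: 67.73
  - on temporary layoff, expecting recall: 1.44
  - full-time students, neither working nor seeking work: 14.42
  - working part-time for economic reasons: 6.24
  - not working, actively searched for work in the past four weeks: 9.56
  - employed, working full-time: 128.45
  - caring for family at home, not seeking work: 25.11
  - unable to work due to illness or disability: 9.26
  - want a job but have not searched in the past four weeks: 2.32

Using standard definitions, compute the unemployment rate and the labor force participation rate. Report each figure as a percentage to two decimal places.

Employed = 6.24 + 128.45 = 134.69 million (anyone who worked, including part-time for economic reasons, counts as employed).
Unemployed = 1.44 + 9.56 = 11.00 million (jobless and actively searching, or on temporary layoff).
Labor force = 134.69 + 11.00 = 145.69 million.
Not in labor force = 67.73 + 14.42 + 25.11 + 9.26 + 2.32 = 118.84 million (those not working and not actively searching are outside the labor force — including those who want a job but have given up searching).
Civilian working-age population = 145.69 + 118.84 = 264.53 million.
Unemployment rate = 11.00 / 145.69 = 7.55%.
Labor force participation rate = 145.69 / 264.53 = 55.08%.

Unemployment rate ≈ 7.55%; labor force participation rate ≈ 55.08%.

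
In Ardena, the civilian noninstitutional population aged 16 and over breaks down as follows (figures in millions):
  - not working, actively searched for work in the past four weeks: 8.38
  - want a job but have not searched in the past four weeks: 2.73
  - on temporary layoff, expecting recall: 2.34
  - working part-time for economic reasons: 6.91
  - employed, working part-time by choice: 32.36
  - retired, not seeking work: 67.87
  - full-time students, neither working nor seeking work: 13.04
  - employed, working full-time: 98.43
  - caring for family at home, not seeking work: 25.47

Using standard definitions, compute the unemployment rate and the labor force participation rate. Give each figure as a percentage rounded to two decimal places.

Unemployment rate ≈ 7.22%; labor force participation rate ≈ 57.63%.

Employed = 6.91 + 32.36 + 98.43 = 137.70 million (anyone who worked, including part-time for economic reasons, counts as employed).
Unemployed = 8.38 + 2.34 = 10.72 million (jobless and actively searching, or on temporary layoff).
Labor force = 137.70 + 10.72 = 148.42 million.
Not in labor force = 2.73 + 67.87 + 13.04 + 25.47 = 109.11 million (those not working and not actively searching are outside the labor force — including those who want a job but have given up searching).
Civilian working-age population = 148.42 + 109.11 = 257.53 million.
Unemployment rate = 10.72 / 148.42 = 7.22%.
Labor force participation rate = 148.42 / 257.53 = 57.63%.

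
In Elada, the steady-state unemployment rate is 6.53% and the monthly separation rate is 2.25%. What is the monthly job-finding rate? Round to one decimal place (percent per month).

Job-finding rate ≈ 32.2% per month.

From u* = s/(s+f): f = s·(1−u)/u.
f = 2.25 × (1 − 0.0653) / 0.0653 = 2.1031 / 0.0653 ≈ 32.2% per month.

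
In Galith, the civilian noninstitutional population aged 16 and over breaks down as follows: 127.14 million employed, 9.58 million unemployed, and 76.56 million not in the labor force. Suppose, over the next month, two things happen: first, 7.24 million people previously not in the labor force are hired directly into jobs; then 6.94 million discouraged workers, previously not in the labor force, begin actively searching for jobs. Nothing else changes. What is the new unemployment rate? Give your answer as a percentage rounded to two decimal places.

New unemployment rate ≈ 10.95%.

Initially, labor force = 127.14 + 9.58 = 136.72 million, so u = 9.58/136.72 = 7.01%.
After the first change, employed and labor force both rise by 7.24; unemployed unchanged → E = 134.38, U = 9.58, labor force = 143.96 million.
After the second change, unemployed and labor force both rise by 6.94 → E = 134.38, U = 16.52, labor force = 150.90 million.
New unemployment rate = 16.52 / 150.90 = 10.95%.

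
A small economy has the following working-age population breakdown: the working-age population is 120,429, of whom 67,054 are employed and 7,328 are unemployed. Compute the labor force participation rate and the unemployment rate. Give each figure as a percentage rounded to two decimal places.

Labor force participation rate ≈ 61.76%; unemployment rate ≈ 9.85%.

Labor force = employed + unemployed = 67,054 + 7,328 = 74,382.
Unemployment rate = 7,328 / 74,382 = 9.85%.
Labor force participation rate = 74,382 / 120,429 = 61.76%.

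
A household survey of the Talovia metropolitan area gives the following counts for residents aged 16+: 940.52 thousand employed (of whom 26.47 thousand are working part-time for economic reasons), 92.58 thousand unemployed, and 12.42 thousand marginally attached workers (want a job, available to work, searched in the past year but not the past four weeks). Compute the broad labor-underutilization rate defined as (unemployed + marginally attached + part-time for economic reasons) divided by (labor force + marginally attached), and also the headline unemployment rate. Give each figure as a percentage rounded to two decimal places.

Broad underutilization rate ≈ 12.57%; headline unemployment rate ≈ 8.96%.

Labor force = 940.52 + 92.58 = 1,033.10 thousand.
Numerator = 92.58 + 12.42 + 26.47 = 131.47 thousand.
Denominator = 1,033.10 + 12.42 = 1,045.52 thousand.
Broad rate = 131.47 / 1,045.52 = 12.57%.
Headline unemployment rate = 92.58 / 1,033.10 = 8.96%.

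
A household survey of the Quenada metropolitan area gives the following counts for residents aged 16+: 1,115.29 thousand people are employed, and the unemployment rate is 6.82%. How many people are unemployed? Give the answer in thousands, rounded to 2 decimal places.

About 81.63 thousand are unemployed.

Let U be the number unemployed. The labor force is E + U, and U/(E+U) = 0.0682.
So U = 0.0682 × 1,115.29 / (1 − 0.0682) = 76.0628 / 0.9318 ≈ 81.63 thousand.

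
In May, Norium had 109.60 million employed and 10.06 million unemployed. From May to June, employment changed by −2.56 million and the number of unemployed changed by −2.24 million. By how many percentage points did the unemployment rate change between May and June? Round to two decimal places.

The unemployment rate changed by −1.60 percentage points.

May: labor force = 109.60 + 10.06 = 119.66; u = 10.06/119.66 = 8.41%.
June: labor force = 107.04 + 7.82 = 114.86; u = 7.82/114.86 = 6.81%.
Change = 6.81% − 8.41% = −1.60 pp.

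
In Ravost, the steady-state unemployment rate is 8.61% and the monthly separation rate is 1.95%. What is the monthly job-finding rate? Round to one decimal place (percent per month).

Job-finding rate ≈ 20.7% per month.

From u* = s/(s+f): f = s·(1−u)/u.
f = 1.95 × (1 − 0.0861) / 0.0861 = 1.7821 / 0.0861 ≈ 20.7% per month.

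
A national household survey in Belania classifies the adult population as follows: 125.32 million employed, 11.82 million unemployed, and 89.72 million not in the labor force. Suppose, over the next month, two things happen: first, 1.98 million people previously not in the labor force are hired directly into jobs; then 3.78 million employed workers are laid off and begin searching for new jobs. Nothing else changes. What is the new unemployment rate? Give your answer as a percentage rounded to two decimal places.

New unemployment rate ≈ 11.21%.

Initially, labor force = 125.32 + 11.82 = 137.14 million, so u = 11.82/137.14 = 8.62%.
After the first change, employed and labor force both rise by 1.98; unemployed unchanged → E = 127.30, U = 11.82, labor force = 139.12 million.
After the second change, employed falls and unemployed rises by 3.78; labor force unchanged → E = 123.52, U = 15.60, labor force = 139.12 million.
New unemployment rate = 15.60 / 139.12 = 11.21%.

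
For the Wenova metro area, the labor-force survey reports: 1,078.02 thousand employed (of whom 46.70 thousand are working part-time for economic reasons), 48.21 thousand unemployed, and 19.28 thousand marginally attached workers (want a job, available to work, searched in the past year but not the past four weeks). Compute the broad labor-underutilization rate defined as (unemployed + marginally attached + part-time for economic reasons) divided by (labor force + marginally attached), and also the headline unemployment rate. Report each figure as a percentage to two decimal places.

Labor force = 1,078.02 + 48.21 = 1,126.23 thousand.
Numerator = 48.21 + 19.28 + 46.70 = 114.19 thousand.
Denominator = 1,126.23 + 19.28 = 1,145.51 thousand.
Broad rate = 114.19 / 1,145.51 = 9.97%.
Headline unemployment rate = 48.21 / 1,126.23 = 4.28%.

Broad underutilization rate ≈ 9.97%; headline unemployment rate ≈ 4.28%.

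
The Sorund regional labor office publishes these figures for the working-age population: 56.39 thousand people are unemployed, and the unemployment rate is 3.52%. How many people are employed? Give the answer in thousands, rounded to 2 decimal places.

Labor force = U / u = 56.39 / 0.0352 ≈ 1,601.99 thousand.
Employed = labor force − unemployed = 1,601.99 − 56.39 = 1,545.60 thousand.

About 1,545.60 thousand are employed.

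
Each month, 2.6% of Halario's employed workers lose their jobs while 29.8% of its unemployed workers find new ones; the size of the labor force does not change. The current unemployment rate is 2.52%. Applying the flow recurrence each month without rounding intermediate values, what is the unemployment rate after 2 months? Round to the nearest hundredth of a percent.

With a fixed labor force, u_{t+1} = u_t + s·(1−u_t) − f·u_t = u_t·(1−s−f) + s.
Here 1−s−f = 0.676 and s = 0.026.
u_1 = 0.025200 × 0.676 + 0.026 = 0.043035.
u_2 = 0.043035 × 0.676 + 0.026 = 0.055092.

Unemployment rate after two months ≈ 5.51%.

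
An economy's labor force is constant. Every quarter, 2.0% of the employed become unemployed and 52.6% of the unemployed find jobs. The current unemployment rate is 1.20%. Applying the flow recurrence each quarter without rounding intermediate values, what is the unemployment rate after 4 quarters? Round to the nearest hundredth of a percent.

With a fixed labor force, u_{t+1} = u_t + s·(1−u_t) − f·u_t = u_t·(1−s−f) + s.
Here 1−s−f = 0.454 and s = 0.020.
u_1 = 0.012000 × 0.454 + 0.020 = 0.025448.
u_2 = 0.025448 × 0.454 + 0.020 = 0.031553.
u_3 = 0.031553 × 0.454 + 0.020 = 0.034325.
u_4 = 0.034325 × 0.454 + 0.020 = 0.035584.

Unemployment rate after four quarters ≈ 3.56%.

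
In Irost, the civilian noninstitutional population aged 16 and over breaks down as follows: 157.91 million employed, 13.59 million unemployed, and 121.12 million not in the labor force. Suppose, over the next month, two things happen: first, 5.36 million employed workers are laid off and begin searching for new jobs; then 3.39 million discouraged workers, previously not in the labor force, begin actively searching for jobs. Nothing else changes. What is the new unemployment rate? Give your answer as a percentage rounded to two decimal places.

Initially, labor force = 157.91 + 13.59 = 171.50 million, so u = 13.59/171.50 = 7.92%.
After the first change, employed falls and unemployed rises by 5.36; labor force unchanged → E = 152.55, U = 18.95, labor force = 171.50 million.
After the second change, unemployed and labor force both rise by 3.39 → E = 152.55, U = 22.34, labor force = 174.89 million.
New unemployment rate = 22.34 / 174.89 = 12.77%.

New unemployment rate ≈ 12.77%.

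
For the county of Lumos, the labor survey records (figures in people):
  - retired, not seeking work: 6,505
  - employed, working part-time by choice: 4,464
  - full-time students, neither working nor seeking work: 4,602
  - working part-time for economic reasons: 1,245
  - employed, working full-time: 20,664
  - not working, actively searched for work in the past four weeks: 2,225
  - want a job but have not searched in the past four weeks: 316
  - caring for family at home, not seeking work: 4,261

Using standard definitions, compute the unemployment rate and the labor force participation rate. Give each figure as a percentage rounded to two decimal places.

Employed = 4,464 + 1,245 + 20,664 = 26,373 (anyone who worked, including part-time for economic reasons, counts as employed).
Unemployed = 2,225.
Labor force = 26,373 + 2,225 = 28,598.
Not in labor force = 6,505 + 4,602 + 316 + 4,261 = 15,684 (those not working and not actively searching are outside the labor force — including those who want a job but have given up searching).
Civilian working-age population = 28,598 + 15,684 = 44,282.
Unemployment rate = 2,225 / 28,598 = 7.78%.
Labor force participation rate = 28,598 / 44,282 = 64.58%.

Unemployment rate ≈ 7.78%; labor force participation rate ≈ 64.58%.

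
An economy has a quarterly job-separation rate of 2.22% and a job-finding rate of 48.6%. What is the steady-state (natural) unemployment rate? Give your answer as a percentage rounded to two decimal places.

At steady state the flows balance: s·E = f·U, so U/(E+U) = s/(s+f).
u* = 2.22 / (2.22 + 48.6) = 2.22 / 50.82 = 4.37%.

Steady-state unemployment rate ≈ 4.37%.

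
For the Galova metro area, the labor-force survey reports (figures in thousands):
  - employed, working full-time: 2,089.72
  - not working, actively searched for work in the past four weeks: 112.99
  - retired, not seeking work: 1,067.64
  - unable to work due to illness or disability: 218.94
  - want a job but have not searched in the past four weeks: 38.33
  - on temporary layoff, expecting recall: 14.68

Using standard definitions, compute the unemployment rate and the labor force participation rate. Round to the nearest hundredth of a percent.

Unemployment rate ≈ 5.76%; labor force participation rate ≈ 62.60%.

Employed = 2,089.72 thousand.
Unemployed = 112.99 + 14.68 = 127.67 thousand (jobless and actively searching, or on temporary layoff).
Labor force = 2,089.72 + 127.67 = 2,217.39 thousand.
Not in labor force = 1,067.64 + 218.94 + 38.33 = 1,324.91 thousand (those not working and not actively searching are outside the labor force — including those who want a job but have given up searching).
Civilian working-age population = 2,217.39 + 1,324.91 = 3,542.30 thousand.
Unemployment rate = 127.67 / 2,217.39 = 5.76%.
Labor force participation rate = 2,217.39 / 3,542.30 = 62.60%.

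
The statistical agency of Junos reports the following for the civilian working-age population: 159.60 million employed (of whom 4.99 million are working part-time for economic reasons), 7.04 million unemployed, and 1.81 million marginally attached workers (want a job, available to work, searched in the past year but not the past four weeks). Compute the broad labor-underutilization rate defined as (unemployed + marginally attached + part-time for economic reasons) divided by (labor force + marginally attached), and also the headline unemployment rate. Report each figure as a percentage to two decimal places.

Broad underutilization rate ≈ 8.22%; headline unemployment rate ≈ 4.22%.

Labor force = 159.60 + 7.04 = 166.64 million.
Numerator = 7.04 + 1.81 + 4.99 = 13.84 million.
Denominator = 166.64 + 1.81 = 168.45 million.
Broad rate = 13.84 / 168.45 = 8.22%.
Headline unemployment rate = 7.04 / 166.64 = 4.22%.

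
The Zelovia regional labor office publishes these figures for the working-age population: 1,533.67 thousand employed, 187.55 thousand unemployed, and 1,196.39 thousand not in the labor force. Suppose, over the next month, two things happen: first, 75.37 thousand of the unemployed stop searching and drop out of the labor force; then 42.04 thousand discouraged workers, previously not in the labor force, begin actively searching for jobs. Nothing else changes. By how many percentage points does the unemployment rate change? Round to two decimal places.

Initially, labor force = 1,533.67 + 187.55 = 1,721.22 thousand, so u = 187.55/1,721.22 = 10.90%.
After the first change, unemployed and labor force both fall by 75.37 → E = 1,533.67, U = 112.18, labor force = 1,645.85 thousand.
After the second change, unemployed and labor force both rise by 42.04 → E = 1,533.67, U = 154.22, labor force = 1,687.89 thousand.
New unemployment rate = 154.22 / 1,687.89 = 9.14%.
Change = 9.14% − 10.90% = −1.76 percentage points.

The unemployment rate changes by −1.76 percentage points.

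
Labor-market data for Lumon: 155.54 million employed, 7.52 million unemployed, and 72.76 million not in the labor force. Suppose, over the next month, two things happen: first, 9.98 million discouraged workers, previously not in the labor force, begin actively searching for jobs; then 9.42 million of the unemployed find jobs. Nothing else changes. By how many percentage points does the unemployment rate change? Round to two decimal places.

Initially, labor force = 155.54 + 7.52 = 163.06 million, so u = 7.52/163.06 = 4.61%.
After the first change, unemployed and labor force both rise by 9.98 → E = 155.54, U = 17.50, labor force = 173.04 million.
After the second change, unemployed falls and employed rises by 9.42; labor force unchanged → E = 164.96, U = 8.08, labor force = 173.04 million.
New unemployment rate = 8.08 / 173.04 = 4.67%.
Change = 4.67% − 4.61% = +0.06 percentage points.

The unemployment rate changes by +0.06 percentage points.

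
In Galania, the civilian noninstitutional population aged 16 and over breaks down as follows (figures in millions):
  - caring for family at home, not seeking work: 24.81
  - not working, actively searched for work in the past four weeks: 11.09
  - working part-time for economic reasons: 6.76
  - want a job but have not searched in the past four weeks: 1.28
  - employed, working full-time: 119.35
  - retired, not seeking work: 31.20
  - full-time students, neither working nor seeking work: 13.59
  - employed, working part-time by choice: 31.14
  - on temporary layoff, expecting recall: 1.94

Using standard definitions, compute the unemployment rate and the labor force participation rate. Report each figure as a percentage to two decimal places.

Employed = 6.76 + 119.35 + 31.14 = 157.25 million (anyone who worked, including part-time for economic reasons, counts as employed).
Unemployed = 11.09 + 1.94 = 13.03 million (jobless and actively searching, or on temporary layoff).
Labor force = 157.25 + 13.03 = 170.28 million.
Not in labor force = 24.81 + 1.28 + 31.20 + 13.59 = 70.88 million (those not working and not actively searching are outside the labor force — including those who want a job but have given up searching).
Civilian working-age population = 170.28 + 70.88 = 241.16 million.
Unemployment rate = 13.03 / 170.28 = 7.65%.
Labor force participation rate = 170.28 / 241.16 = 70.61%.

Unemployment rate ≈ 7.65%; labor force participation rate ≈ 70.61%.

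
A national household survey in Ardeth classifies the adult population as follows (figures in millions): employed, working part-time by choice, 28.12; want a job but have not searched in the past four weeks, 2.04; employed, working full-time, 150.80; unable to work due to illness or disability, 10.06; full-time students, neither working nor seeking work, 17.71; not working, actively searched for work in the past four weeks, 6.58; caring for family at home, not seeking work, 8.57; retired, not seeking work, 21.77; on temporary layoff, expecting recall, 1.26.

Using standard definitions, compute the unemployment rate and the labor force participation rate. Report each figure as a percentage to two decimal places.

Unemployment rate ≈ 4.20%; labor force participation rate ≈ 75.64%.

Employed = 28.12 + 150.80 = 178.92 million.
Unemployed = 6.58 + 1.26 = 7.84 million (jobless and actively searching, or on temporary layoff).
Labor force = 178.92 + 7.84 = 186.76 million.
Not in labor force = 2.04 + 10.06 + 17.71 + 8.57 + 21.77 = 60.15 million (those not working and not actively searching are outside the labor force — including those who want a job but have given up searching).
Civilian working-age population = 186.76 + 60.15 = 246.91 million.
Unemployment rate = 7.84 / 186.76 = 4.20%.
Labor force participation rate = 186.76 / 246.91 = 75.64%.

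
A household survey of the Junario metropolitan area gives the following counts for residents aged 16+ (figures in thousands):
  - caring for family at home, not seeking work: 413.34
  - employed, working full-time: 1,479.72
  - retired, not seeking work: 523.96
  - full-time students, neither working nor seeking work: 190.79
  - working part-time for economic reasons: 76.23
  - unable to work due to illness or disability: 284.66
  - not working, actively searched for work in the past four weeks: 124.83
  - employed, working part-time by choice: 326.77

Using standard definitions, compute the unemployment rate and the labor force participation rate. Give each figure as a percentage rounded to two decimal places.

Unemployment rate ≈ 6.22%; labor force participation rate ≈ 58.70%.

Employed = 1,479.72 + 76.23 + 326.77 = 1,882.72 thousand (anyone who worked, including part-time for economic reasons, counts as employed).
Unemployed = 124.83 thousand.
Labor force = 1,882.72 + 124.83 = 2,007.55 thousand.
Not in labor force = 413.34 + 523.96 + 190.79 + 284.66 = 1,412.75 thousand (those not working and not actively searching are outside the labor force).
Civilian working-age population = 2,007.55 + 1,412.75 = 3,420.30 thousand.
Unemployment rate = 124.83 / 2,007.55 = 6.22%.
Labor force participation rate = 2,007.55 / 3,420.30 = 58.70%.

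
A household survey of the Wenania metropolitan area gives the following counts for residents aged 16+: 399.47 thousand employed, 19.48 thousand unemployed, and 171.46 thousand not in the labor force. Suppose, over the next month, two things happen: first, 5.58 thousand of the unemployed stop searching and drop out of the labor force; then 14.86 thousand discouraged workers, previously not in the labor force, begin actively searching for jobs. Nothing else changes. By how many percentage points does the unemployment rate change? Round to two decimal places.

Initially, labor force = 399.47 + 19.48 = 418.95 thousand, so u = 19.48/418.95 = 4.65%.
After the first change, unemployed and labor force both fall by 5.58 → E = 399.47, U = 13.90, labor force = 413.37 thousand.
After the second change, unemployed and labor force both rise by 14.86 → E = 399.47, U = 28.76, labor force = 428.23 thousand.
New unemployment rate = 28.76 / 428.23 = 6.72%.
Change = 6.72% − 4.65% = +2.07 percentage points.

The unemployment rate changes by +2.07 percentage points.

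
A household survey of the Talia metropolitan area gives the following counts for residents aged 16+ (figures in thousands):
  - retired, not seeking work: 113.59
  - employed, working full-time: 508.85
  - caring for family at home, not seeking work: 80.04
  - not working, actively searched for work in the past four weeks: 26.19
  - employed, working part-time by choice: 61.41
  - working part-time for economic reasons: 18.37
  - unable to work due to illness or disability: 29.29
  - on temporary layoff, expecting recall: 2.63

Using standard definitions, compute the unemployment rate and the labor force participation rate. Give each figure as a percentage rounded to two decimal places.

Unemployment rate ≈ 4.67%; labor force participation rate ≈ 73.47%.

Employed = 508.85 + 61.41 + 18.37 = 588.63 thousand (anyone who worked, including part-time for economic reasons, counts as employed).
Unemployed = 26.19 + 2.63 = 28.82 thousand (jobless and actively searching, or on temporary layoff).
Labor force = 588.63 + 28.82 = 617.45 thousand.
Not in labor force = 113.59 + 80.04 + 29.29 = 222.92 thousand (those not working and not actively searching are outside the labor force).
Civilian working-age population = 617.45 + 222.92 = 840.37 thousand.
Unemployment rate = 28.82 / 617.45 = 4.67%.
Labor force participation rate = 617.45 / 840.37 = 73.47%.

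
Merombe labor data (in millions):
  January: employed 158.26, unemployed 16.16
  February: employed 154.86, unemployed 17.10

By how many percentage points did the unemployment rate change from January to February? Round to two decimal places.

January: labor force = 158.26 + 16.16 = 174.42; u = 16.16/174.42 = 9.26%.
February: labor force = 154.86 + 17.10 = 171.96; u = 17.10/171.96 = 9.94%.
Change = 9.94% − 9.26% = +0.68 pp.

The unemployment rate changed by +0.68 percentage points.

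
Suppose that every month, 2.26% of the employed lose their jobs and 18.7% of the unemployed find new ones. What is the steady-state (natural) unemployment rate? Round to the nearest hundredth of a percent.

At steady state the flows balance: s·E = f·U, so U/(E+U) = s/(s+f).
u* = 2.26 / (2.26 + 18.7) = 2.26 / 20.96 = 10.78%.

Steady-state unemployment rate ≈ 10.78%.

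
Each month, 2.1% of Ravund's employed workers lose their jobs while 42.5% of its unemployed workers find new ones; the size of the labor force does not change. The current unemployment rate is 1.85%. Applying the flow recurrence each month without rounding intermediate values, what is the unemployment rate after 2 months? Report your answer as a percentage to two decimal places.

Unemployment rate after two months ≈ 3.83%.

With a fixed labor force, u_{t+1} = u_t + s·(1−u_t) − f·u_t = u_t·(1−s−f) + s.
Here 1−s−f = 0.554 and s = 0.021.
u_1 = 0.018500 × 0.554 + 0.021 = 0.031249.
u_2 = 0.031249 × 0.554 + 0.021 = 0.038312.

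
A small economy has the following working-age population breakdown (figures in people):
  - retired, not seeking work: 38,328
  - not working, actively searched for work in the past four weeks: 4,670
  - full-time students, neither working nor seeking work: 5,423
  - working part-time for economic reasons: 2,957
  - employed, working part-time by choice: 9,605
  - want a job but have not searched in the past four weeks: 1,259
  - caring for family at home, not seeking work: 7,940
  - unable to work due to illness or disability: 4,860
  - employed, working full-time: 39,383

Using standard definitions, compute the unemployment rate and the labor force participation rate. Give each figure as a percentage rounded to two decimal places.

Employed = 2,957 + 9,605 + 39,383 = 51,945 (anyone who worked, including part-time for economic reasons, counts as employed).
Unemployed = 4,670.
Labor force = 51,945 + 4,670 = 56,615.
Not in labor force = 38,328 + 5,423 + 1,259 + 7,940 + 4,860 = 57,810 (those not working and not actively searching are outside the labor force — including those who want a job but have given up searching).
Civilian working-age population = 56,615 + 57,810 = 114,425.
Unemployment rate = 4,670 / 56,615 = 8.25%.
Labor force participation rate = 56,615 / 114,425 = 49.48%.

Unemployment rate ≈ 8.25%; labor force participation rate ≈ 49.48%.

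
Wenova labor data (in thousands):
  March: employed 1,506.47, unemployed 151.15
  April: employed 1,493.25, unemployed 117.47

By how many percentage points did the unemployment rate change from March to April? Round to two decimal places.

The unemployment rate changed by −1.83 percentage points.

March: labor force = 1,506.47 + 151.15 = 1,657.62; u = 151.15/1,657.62 = 9.12%.
April: labor force = 1,493.25 + 117.47 = 1,610.72; u = 117.47/1,610.72 = 7.29%.
Change = 7.29% − 9.12% = −1.83 pp.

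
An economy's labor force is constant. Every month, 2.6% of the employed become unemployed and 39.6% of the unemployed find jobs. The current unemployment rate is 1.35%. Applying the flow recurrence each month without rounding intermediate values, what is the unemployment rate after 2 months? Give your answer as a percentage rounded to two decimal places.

Unemployment rate after two months ≈ 4.55%.

With a fixed labor force, u_{t+1} = u_t + s·(1−u_t) − f·u_t = u_t·(1−s−f) + s.
Here 1−s−f = 0.578 and s = 0.026.
u_1 = 0.013500 × 0.578 + 0.026 = 0.033803.
u_2 = 0.033803 × 0.578 + 0.026 = 0.045538.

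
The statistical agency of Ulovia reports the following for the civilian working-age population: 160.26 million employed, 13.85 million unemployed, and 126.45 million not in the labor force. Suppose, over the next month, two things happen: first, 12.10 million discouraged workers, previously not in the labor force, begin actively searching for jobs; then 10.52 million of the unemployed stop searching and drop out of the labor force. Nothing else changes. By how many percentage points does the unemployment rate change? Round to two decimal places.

The unemployment rate changes by +0.83 percentage points.

Initially, labor force = 160.26 + 13.85 = 174.11 million, so u = 13.85/174.11 = 7.95%.
After the first change, unemployed and labor force both rise by 12.10 → E = 160.26, U = 25.95, labor force = 186.21 million.
After the second change, unemployed and labor force both fall by 10.52 → E = 160.26, U = 15.43, labor force = 175.69 million.
New unemployment rate = 15.43 / 175.69 = 8.78%.
Change = 8.78% − 7.95% = +0.83 percentage points.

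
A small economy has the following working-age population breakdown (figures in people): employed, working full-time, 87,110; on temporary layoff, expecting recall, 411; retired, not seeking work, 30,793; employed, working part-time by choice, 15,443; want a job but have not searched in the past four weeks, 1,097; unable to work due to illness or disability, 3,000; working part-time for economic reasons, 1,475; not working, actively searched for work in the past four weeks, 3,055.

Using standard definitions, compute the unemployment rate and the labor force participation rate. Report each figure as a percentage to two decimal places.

Unemployment rate ≈ 3.22%; labor force participation rate ≈ 75.50%.

Employed = 87,110 + 15,443 + 1,475 = 104,028 (anyone who worked, including part-time for economic reasons, counts as employed).
Unemployed = 411 + 3,055 = 3,466 (jobless and actively searching, or on temporary layoff).
Labor force = 104,028 + 3,466 = 107,494.
Not in labor force = 30,793 + 1,097 + 3,000 = 34,890 (those not working and not actively searching are outside the labor force — including those who want a job but have given up searching).
Civilian working-age population = 107,494 + 34,890 = 142,384.
Unemployment rate = 3,466 / 107,494 = 3.22%.
Labor force participation rate = 107,494 / 142,384 = 75.50%.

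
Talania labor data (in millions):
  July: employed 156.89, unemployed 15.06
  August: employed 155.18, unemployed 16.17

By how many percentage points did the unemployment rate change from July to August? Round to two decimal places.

The unemployment rate changed by +0.68 percentage points.

July: labor force = 156.89 + 15.06 = 171.95; u = 15.06/171.95 = 8.76%.
August: labor force = 155.18 + 16.17 = 171.35; u = 16.17/171.35 = 9.44%.
Change = 9.44% − 8.76% = +0.68 pp.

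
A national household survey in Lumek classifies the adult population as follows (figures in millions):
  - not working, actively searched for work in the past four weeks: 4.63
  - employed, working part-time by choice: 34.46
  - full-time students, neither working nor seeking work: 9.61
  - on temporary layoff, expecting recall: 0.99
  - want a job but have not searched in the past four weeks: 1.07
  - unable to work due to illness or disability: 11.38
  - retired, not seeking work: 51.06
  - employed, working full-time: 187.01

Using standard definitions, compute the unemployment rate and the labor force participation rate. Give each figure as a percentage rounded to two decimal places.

Unemployment rate ≈ 2.47%; labor force participation rate ≈ 75.64%.

Employed = 34.46 + 187.01 = 221.47 million.
Unemployed = 4.63 + 0.99 = 5.62 million (jobless and actively searching, or on temporary layoff).
Labor force = 221.47 + 5.62 = 227.09 million.
Not in labor force = 9.61 + 1.07 + 11.38 + 51.06 = 73.12 million (those not working and not actively searching are outside the labor force — including those who want a job but have given up searching).
Civilian working-age population = 227.09 + 73.12 = 300.21 million.
Unemployment rate = 5.62 / 227.09 = 2.47%.
Labor force participation rate = 227.09 / 300.21 = 75.64%.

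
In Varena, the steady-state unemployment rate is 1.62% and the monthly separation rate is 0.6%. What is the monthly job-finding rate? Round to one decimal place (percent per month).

From u* = s/(s+f): f = s·(1−u)/u.
f = 0.6 × (1 − 0.0162) / 0.0162 = 0.5903 / 0.0162 ≈ 36.4% per month.

Job-finding rate ≈ 36.4% per month.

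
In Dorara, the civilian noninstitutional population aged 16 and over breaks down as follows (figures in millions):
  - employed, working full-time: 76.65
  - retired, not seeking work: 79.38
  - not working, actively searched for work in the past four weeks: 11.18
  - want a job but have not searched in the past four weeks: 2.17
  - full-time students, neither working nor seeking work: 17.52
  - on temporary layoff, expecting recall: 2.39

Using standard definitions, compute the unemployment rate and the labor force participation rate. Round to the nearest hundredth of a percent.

Unemployment rate ≈ 15.04%; labor force participation rate ≈ 47.66%.

Employed = 76.65 million.
Unemployed = 11.18 + 2.39 = 13.57 million (jobless and actively searching, or on temporary layoff).
Labor force = 76.65 + 13.57 = 90.22 million.
Not in labor force = 79.38 + 2.17 + 17.52 = 99.07 million (those not working and not actively searching are outside the labor force — including those who want a job but have given up searching).
Civilian working-age population = 90.22 + 99.07 = 189.29 million.
Unemployment rate = 13.57 / 90.22 = 15.04%.
Labor force participation rate = 90.22 / 189.29 = 47.66%.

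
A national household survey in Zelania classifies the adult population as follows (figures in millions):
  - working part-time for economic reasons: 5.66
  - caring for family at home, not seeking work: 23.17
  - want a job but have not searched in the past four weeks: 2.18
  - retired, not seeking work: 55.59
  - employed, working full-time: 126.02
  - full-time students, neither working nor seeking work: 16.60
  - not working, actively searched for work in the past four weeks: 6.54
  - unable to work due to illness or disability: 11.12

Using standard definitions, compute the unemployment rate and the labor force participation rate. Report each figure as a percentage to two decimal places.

Employed = 5.66 + 126.02 = 131.68 million (anyone who worked, including part-time for economic reasons, counts as employed).
Unemployed = 6.54 million.
Labor force = 131.68 + 6.54 = 138.22 million.
Not in labor force = 23.17 + 2.18 + 55.59 + 16.60 + 11.12 = 108.66 million (those not working and not actively searching are outside the labor force — including those who want a job but have given up searching).
Civilian working-age population = 138.22 + 108.66 = 246.88 million.
Unemployment rate = 6.54 / 138.22 = 4.73%.
Labor force participation rate = 138.22 / 246.88 = 55.99%.

Unemployment rate ≈ 4.73%; labor force participation rate ≈ 55.99%.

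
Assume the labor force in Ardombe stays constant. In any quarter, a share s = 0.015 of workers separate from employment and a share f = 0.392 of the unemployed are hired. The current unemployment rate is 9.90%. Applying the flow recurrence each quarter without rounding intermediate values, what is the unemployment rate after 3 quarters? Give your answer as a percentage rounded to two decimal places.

With a fixed labor force, u_{t+1} = u_t + s·(1−u_t) − f·u_t = u_t·(1−s−f) + s.
Here 1−s−f = 0.593 and s = 0.015.
u_1 = 0.099000 × 0.593 + 0.015 = 0.073707.
u_2 = 0.073707 × 0.593 + 0.015 = 0.058708.
u_3 = 0.058708 × 0.593 + 0.015 = 0.049814.

Unemployment rate after three quarters ≈ 4.98%.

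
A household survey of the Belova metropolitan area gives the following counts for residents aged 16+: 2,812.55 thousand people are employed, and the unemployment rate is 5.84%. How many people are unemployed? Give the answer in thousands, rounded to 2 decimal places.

Let U be the number unemployed. The labor force is E + U, and U/(E+U) = 0.0584.
So U = 0.0584 × 2,812.55 / (1 − 0.0584) = 164.2529 / 0.9416 ≈ 174.44 thousand.

About 174.44 thousand are unemployed.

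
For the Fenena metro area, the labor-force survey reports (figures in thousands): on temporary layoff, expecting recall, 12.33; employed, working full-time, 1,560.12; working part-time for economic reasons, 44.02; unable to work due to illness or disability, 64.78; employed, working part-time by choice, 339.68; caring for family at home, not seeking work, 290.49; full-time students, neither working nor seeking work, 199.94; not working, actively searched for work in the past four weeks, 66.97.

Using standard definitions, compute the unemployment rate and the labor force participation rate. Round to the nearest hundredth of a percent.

Unemployment rate ≈ 3.92%; labor force participation rate ≈ 78.47%.

Employed = 1,560.12 + 44.02 + 339.68 = 1,943.82 thousand (anyone who worked, including part-time for economic reasons, counts as employed).
Unemployed = 12.33 + 66.97 = 79.30 thousand (jobless and actively searching, or on temporary layoff).
Labor force = 1,943.82 + 79.30 = 2,023.12 thousand.
Not in labor force = 64.78 + 290.49 + 199.94 = 555.21 thousand (those not working and not actively searching are outside the labor force).
Civilian working-age population = 2,023.12 + 555.21 = 2,578.33 thousand.
Unemployment rate = 79.30 / 2,023.12 = 3.92%.
Labor force participation rate = 2,023.12 / 2,578.33 = 78.47%.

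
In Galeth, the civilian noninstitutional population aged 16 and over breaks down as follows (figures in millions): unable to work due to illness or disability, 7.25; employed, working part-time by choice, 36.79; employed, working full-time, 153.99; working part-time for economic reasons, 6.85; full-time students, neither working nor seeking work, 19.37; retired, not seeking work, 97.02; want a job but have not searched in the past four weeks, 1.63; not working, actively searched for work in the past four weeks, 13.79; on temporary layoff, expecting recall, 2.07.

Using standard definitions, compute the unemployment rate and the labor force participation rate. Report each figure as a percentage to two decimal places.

Employed = 36.79 + 153.99 + 6.85 = 197.63 million (anyone who worked, including part-time for economic reasons, counts as employed).
Unemployed = 13.79 + 2.07 = 15.86 million (jobless and actively searching, or on temporary layoff).
Labor force = 197.63 + 15.86 = 213.49 million.
Not in labor force = 7.25 + 19.37 + 97.02 + 1.63 = 125.27 million (those not working and not actively searching are outside the labor force — including those who want a job but have given up searching).
Civilian working-age population = 213.49 + 125.27 = 338.76 million.
Unemployment rate = 15.86 / 213.49 = 7.43%.
Labor force participation rate = 213.49 / 338.76 = 63.02%.

Unemployment rate ≈ 7.43%; labor force participation rate ≈ 63.02%.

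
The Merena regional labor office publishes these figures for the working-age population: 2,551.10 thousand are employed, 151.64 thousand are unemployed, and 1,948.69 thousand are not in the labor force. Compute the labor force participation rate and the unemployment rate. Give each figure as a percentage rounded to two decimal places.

Labor force participation rate ≈ 58.11%; unemployment rate ≈ 5.61%.

Labor force = employed + unemployed = 2,551.10 + 151.64 = 2,702.74 thousand.
Working-age population = 2,702.74 + 1,948.69 = 4,651.43 thousand.
Unemployment rate = 151.64 / 2,702.74 = 5.61%.
Labor force participation rate = 2,702.74 / 4,651.43 = 58.11%.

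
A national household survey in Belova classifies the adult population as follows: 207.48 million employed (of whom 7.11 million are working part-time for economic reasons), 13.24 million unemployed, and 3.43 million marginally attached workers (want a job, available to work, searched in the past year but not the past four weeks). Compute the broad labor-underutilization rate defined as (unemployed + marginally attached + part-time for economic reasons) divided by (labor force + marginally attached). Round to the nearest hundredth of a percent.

Labor force = 207.48 + 13.24 = 220.72 million.
Numerator = 13.24 + 3.43 + 7.11 = 23.78 million.
Denominator = 220.72 + 3.43 = 224.15 million.
Broad rate = 23.78 / 224.15 = 10.61%.

Broad underutilization rate ≈ 10.61%.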